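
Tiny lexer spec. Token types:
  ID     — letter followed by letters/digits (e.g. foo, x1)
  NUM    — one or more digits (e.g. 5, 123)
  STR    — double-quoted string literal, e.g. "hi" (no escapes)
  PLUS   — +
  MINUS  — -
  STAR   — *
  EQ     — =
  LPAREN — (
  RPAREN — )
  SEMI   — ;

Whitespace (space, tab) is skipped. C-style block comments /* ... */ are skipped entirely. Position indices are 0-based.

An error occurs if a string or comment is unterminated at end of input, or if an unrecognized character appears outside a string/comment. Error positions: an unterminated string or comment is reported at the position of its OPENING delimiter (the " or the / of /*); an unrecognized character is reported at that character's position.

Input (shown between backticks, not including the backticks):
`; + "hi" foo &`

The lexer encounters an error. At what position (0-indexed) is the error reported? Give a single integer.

pos=0: emit SEMI ';'
pos=2: emit PLUS '+'
pos=4: enter STRING mode
pos=4: emit STR "hi" (now at pos=8)
pos=9: emit ID 'foo' (now at pos=12)
pos=13: ERROR — unrecognized char '&'

Answer: 13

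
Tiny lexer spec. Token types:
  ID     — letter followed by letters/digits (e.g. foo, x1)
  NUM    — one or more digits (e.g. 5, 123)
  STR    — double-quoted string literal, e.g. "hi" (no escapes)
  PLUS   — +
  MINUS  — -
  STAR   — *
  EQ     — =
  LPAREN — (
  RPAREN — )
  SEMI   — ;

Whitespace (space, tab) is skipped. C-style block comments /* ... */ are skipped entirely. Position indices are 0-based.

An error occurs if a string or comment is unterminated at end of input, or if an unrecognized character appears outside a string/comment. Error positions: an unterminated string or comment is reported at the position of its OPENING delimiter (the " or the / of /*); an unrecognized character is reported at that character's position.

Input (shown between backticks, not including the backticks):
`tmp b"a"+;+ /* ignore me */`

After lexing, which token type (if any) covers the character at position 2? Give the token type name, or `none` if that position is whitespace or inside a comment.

pos=0: emit ID 'tmp' (now at pos=3)
pos=4: emit ID 'b' (now at pos=5)
pos=5: enter STRING mode
pos=5: emit STR "a" (now at pos=8)
pos=8: emit PLUS '+'
pos=9: emit SEMI ';'
pos=10: emit PLUS '+'
pos=12: enter COMMENT mode (saw '/*')
exit COMMENT mode (now at pos=27)
DONE. 6 tokens: [ID, ID, STR, PLUS, SEMI, PLUS]
Position 2: char is 'p' -> ID

Answer: ID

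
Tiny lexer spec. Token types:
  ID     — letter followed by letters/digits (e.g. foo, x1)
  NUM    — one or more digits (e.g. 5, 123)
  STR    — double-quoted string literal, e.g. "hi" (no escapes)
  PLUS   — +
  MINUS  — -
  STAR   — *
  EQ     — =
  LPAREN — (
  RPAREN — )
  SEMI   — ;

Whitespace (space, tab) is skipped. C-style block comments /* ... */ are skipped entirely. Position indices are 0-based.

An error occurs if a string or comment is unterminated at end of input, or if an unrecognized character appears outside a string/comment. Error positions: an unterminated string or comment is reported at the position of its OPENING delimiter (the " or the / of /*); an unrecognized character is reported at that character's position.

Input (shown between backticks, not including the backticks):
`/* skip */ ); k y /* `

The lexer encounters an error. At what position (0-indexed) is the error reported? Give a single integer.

Answer: 18

Derivation:
pos=0: enter COMMENT mode (saw '/*')
exit COMMENT mode (now at pos=10)
pos=11: emit RPAREN ')'
pos=12: emit SEMI ';'
pos=14: emit ID 'k' (now at pos=15)
pos=16: emit ID 'y' (now at pos=17)
pos=18: enter COMMENT mode (saw '/*')
pos=18: ERROR — unterminated comment (reached EOF)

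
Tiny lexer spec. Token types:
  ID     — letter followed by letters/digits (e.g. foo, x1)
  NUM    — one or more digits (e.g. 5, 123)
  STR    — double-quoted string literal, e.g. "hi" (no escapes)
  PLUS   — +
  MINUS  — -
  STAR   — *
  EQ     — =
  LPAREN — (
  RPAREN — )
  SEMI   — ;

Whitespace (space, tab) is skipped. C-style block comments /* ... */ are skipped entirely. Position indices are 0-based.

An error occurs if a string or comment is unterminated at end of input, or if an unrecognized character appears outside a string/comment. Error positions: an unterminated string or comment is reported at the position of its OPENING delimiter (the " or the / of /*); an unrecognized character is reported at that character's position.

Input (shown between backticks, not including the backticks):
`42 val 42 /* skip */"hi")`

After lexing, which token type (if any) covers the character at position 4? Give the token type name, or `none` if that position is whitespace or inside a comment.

pos=0: emit NUM '42' (now at pos=2)
pos=3: emit ID 'val' (now at pos=6)
pos=7: emit NUM '42' (now at pos=9)
pos=10: enter COMMENT mode (saw '/*')
exit COMMENT mode (now at pos=20)
pos=20: enter STRING mode
pos=20: emit STR "hi" (now at pos=24)
pos=24: emit RPAREN ')'
DONE. 5 tokens: [NUM, ID, NUM, STR, RPAREN]
Position 4: char is 'a' -> ID

Answer: ID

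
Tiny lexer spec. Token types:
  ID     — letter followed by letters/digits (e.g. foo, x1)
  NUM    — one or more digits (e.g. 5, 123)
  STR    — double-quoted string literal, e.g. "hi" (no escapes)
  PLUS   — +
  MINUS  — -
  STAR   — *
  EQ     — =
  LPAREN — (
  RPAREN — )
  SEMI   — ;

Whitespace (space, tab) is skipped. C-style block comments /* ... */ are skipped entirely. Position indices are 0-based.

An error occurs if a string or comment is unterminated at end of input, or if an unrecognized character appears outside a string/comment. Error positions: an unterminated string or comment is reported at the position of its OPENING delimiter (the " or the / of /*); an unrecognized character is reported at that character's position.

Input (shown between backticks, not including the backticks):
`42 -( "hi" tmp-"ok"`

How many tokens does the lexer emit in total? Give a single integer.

Answer: 7

Derivation:
pos=0: emit NUM '42' (now at pos=2)
pos=3: emit MINUS '-'
pos=4: emit LPAREN '('
pos=6: enter STRING mode
pos=6: emit STR "hi" (now at pos=10)
pos=11: emit ID 'tmp' (now at pos=14)
pos=14: emit MINUS '-'
pos=15: enter STRING mode
pos=15: emit STR "ok" (now at pos=19)
DONE. 7 tokens: [NUM, MINUS, LPAREN, STR, ID, MINUS, STR]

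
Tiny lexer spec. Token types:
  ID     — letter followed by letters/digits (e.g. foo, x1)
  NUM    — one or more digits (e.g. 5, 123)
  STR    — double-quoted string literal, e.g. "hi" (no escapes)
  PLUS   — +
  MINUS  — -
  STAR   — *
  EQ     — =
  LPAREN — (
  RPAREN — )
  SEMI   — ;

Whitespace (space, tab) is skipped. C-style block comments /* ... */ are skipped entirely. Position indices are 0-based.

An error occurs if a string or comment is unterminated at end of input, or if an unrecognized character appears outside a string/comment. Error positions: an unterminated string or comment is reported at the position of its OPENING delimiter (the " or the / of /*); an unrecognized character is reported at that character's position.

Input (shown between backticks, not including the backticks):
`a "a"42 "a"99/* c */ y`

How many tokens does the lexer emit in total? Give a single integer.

Answer: 6

Derivation:
pos=0: emit ID 'a' (now at pos=1)
pos=2: enter STRING mode
pos=2: emit STR "a" (now at pos=5)
pos=5: emit NUM '42' (now at pos=7)
pos=8: enter STRING mode
pos=8: emit STR "a" (now at pos=11)
pos=11: emit NUM '99' (now at pos=13)
pos=13: enter COMMENT mode (saw '/*')
exit COMMENT mode (now at pos=20)
pos=21: emit ID 'y' (now at pos=22)
DONE. 6 tokens: [ID, STR, NUM, STR, NUM, ID]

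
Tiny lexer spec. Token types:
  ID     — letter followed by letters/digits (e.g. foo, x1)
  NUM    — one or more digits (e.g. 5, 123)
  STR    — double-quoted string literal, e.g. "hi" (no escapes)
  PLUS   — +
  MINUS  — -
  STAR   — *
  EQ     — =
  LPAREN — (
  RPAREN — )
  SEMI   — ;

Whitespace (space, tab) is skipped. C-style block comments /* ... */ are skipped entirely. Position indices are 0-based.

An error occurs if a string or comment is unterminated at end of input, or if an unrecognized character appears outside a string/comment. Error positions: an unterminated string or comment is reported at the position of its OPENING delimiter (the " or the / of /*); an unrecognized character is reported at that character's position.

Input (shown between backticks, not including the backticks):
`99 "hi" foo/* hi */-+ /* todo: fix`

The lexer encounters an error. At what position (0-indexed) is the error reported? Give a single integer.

pos=0: emit NUM '99' (now at pos=2)
pos=3: enter STRING mode
pos=3: emit STR "hi" (now at pos=7)
pos=8: emit ID 'foo' (now at pos=11)
pos=11: enter COMMENT mode (saw '/*')
exit COMMENT mode (now at pos=19)
pos=19: emit MINUS '-'
pos=20: emit PLUS '+'
pos=22: enter COMMENT mode (saw '/*')
pos=22: ERROR — unterminated comment (reached EOF)

Answer: 22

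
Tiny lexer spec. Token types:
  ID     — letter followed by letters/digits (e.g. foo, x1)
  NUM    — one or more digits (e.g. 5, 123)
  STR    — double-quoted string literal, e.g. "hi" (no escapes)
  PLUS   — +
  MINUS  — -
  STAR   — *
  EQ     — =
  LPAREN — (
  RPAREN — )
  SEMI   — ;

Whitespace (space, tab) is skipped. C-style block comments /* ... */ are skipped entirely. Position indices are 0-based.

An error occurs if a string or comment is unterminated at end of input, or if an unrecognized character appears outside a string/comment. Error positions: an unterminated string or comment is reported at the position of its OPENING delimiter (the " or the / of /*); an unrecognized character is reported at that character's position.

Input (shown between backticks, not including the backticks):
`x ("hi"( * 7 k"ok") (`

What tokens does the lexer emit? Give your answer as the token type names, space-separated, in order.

Answer: ID LPAREN STR LPAREN STAR NUM ID STR RPAREN LPAREN

Derivation:
pos=0: emit ID 'x' (now at pos=1)
pos=2: emit LPAREN '('
pos=3: enter STRING mode
pos=3: emit STR "hi" (now at pos=7)
pos=7: emit LPAREN '('
pos=9: emit STAR '*'
pos=11: emit NUM '7' (now at pos=12)
pos=13: emit ID 'k' (now at pos=14)
pos=14: enter STRING mode
pos=14: emit STR "ok" (now at pos=18)
pos=18: emit RPAREN ')'
pos=20: emit LPAREN '('
DONE. 10 tokens: [ID, LPAREN, STR, LPAREN, STAR, NUM, ID, STR, RPAREN, LPAREN]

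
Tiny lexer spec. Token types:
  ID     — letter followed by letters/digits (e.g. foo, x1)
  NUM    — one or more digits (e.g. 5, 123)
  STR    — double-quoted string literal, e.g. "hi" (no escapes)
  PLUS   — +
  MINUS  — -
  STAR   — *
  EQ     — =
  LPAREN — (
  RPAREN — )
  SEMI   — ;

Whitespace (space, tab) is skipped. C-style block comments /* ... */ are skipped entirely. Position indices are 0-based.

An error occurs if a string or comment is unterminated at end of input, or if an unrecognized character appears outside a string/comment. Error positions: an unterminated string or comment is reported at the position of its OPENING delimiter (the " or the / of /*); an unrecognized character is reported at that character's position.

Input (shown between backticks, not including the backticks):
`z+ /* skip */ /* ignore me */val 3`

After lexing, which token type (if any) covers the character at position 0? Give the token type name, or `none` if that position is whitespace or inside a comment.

pos=0: emit ID 'z' (now at pos=1)
pos=1: emit PLUS '+'
pos=3: enter COMMENT mode (saw '/*')
exit COMMENT mode (now at pos=13)
pos=14: enter COMMENT mode (saw '/*')
exit COMMENT mode (now at pos=29)
pos=29: emit ID 'val' (now at pos=32)
pos=33: emit NUM '3' (now at pos=34)
DONE. 4 tokens: [ID, PLUS, ID, NUM]
Position 0: char is 'z' -> ID

Answer: ID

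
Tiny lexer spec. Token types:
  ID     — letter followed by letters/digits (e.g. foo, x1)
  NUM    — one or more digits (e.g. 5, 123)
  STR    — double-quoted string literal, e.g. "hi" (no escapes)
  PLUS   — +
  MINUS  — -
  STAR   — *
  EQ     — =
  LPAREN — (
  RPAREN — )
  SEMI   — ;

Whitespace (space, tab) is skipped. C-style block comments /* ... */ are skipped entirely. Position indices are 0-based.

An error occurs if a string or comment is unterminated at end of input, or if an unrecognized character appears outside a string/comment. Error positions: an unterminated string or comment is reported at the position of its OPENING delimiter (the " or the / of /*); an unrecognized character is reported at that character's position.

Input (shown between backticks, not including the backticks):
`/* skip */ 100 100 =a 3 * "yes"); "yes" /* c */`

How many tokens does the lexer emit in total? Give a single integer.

Answer: 10

Derivation:
pos=0: enter COMMENT mode (saw '/*')
exit COMMENT mode (now at pos=10)
pos=11: emit NUM '100' (now at pos=14)
pos=15: emit NUM '100' (now at pos=18)
pos=19: emit EQ '='
pos=20: emit ID 'a' (now at pos=21)
pos=22: emit NUM '3' (now at pos=23)
pos=24: emit STAR '*'
pos=26: enter STRING mode
pos=26: emit STR "yes" (now at pos=31)
pos=31: emit RPAREN ')'
pos=32: emit SEMI ';'
pos=34: enter STRING mode
pos=34: emit STR "yes" (now at pos=39)
pos=40: enter COMMENT mode (saw '/*')
exit COMMENT mode (now at pos=47)
DONE. 10 tokens: [NUM, NUM, EQ, ID, NUM, STAR, STR, RPAREN, SEMI, STR]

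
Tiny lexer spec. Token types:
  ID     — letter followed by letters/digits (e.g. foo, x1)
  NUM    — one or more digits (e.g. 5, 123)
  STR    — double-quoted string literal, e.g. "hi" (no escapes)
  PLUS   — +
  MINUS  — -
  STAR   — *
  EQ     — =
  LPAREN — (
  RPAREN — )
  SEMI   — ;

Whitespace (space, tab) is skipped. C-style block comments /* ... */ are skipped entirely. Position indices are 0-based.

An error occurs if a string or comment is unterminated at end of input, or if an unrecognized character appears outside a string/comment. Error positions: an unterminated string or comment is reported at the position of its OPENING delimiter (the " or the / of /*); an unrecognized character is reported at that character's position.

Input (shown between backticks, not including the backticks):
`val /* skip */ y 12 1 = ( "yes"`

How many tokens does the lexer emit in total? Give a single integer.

pos=0: emit ID 'val' (now at pos=3)
pos=4: enter COMMENT mode (saw '/*')
exit COMMENT mode (now at pos=14)
pos=15: emit ID 'y' (now at pos=16)
pos=17: emit NUM '12' (now at pos=19)
pos=20: emit NUM '1' (now at pos=21)
pos=22: emit EQ '='
pos=24: emit LPAREN '('
pos=26: enter STRING mode
pos=26: emit STR "yes" (now at pos=31)
DONE. 7 tokens: [ID, ID, NUM, NUM, EQ, LPAREN, STR]

Answer: 7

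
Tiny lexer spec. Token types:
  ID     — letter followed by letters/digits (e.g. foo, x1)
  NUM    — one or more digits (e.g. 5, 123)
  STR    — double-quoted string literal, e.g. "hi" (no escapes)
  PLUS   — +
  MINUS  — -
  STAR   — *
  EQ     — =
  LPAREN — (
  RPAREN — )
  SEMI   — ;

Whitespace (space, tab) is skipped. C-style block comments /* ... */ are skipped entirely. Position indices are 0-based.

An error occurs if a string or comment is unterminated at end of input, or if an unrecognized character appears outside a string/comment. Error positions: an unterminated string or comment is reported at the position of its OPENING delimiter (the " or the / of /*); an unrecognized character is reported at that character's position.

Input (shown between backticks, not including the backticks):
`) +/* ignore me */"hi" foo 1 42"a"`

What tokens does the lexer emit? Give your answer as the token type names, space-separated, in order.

Answer: RPAREN PLUS STR ID NUM NUM STR

Derivation:
pos=0: emit RPAREN ')'
pos=2: emit PLUS '+'
pos=3: enter COMMENT mode (saw '/*')
exit COMMENT mode (now at pos=18)
pos=18: enter STRING mode
pos=18: emit STR "hi" (now at pos=22)
pos=23: emit ID 'foo' (now at pos=26)
pos=27: emit NUM '1' (now at pos=28)
pos=29: emit NUM '42' (now at pos=31)
pos=31: enter STRING mode
pos=31: emit STR "a" (now at pos=34)
DONE. 7 tokens: [RPAREN, PLUS, STR, ID, NUM, NUM, STR]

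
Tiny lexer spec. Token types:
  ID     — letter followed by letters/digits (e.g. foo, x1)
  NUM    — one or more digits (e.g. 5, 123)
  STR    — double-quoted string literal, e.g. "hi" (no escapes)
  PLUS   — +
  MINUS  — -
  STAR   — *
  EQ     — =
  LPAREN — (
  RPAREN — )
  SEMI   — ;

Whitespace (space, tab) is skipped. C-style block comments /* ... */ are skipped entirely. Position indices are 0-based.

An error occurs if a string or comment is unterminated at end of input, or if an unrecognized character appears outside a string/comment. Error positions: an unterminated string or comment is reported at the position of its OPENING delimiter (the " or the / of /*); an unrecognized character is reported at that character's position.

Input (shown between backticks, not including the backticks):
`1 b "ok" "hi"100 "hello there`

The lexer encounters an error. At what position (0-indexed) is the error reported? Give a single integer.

Answer: 17

Derivation:
pos=0: emit NUM '1' (now at pos=1)
pos=2: emit ID 'b' (now at pos=3)
pos=4: enter STRING mode
pos=4: emit STR "ok" (now at pos=8)
pos=9: enter STRING mode
pos=9: emit STR "hi" (now at pos=13)
pos=13: emit NUM '100' (now at pos=16)
pos=17: enter STRING mode
pos=17: ERROR — unterminated string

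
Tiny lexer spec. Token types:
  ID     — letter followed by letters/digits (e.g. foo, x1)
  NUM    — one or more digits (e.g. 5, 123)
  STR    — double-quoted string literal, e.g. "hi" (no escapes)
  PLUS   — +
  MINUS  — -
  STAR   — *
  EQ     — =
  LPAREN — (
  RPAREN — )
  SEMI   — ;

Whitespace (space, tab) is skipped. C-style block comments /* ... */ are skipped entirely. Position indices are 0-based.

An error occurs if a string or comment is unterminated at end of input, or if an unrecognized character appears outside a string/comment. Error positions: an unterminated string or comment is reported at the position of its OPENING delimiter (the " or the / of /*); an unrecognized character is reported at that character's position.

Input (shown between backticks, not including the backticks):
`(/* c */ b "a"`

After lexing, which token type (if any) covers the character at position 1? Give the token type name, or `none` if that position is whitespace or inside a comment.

Answer: none

Derivation:
pos=0: emit LPAREN '('
pos=1: enter COMMENT mode (saw '/*')
exit COMMENT mode (now at pos=8)
pos=9: emit ID 'b' (now at pos=10)
pos=11: enter STRING mode
pos=11: emit STR "a" (now at pos=14)
DONE. 3 tokens: [LPAREN, ID, STR]
Position 1: char is '/' -> none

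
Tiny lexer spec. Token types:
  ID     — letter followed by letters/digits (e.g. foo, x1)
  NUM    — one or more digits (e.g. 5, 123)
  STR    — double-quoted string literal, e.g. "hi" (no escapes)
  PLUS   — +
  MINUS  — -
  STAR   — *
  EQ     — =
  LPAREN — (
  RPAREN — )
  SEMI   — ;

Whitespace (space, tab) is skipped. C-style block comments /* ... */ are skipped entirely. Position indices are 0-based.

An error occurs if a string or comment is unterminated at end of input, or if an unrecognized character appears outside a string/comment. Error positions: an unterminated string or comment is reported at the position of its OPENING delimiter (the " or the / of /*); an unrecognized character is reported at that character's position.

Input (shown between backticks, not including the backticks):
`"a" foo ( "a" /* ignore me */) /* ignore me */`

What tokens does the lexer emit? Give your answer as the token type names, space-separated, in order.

pos=0: enter STRING mode
pos=0: emit STR "a" (now at pos=3)
pos=4: emit ID 'foo' (now at pos=7)
pos=8: emit LPAREN '('
pos=10: enter STRING mode
pos=10: emit STR "a" (now at pos=13)
pos=14: enter COMMENT mode (saw '/*')
exit COMMENT mode (now at pos=29)
pos=29: emit RPAREN ')'
pos=31: enter COMMENT mode (saw '/*')
exit COMMENT mode (now at pos=46)
DONE. 5 tokens: [STR, ID, LPAREN, STR, RPAREN]

Answer: STR ID LPAREN STR RPAREN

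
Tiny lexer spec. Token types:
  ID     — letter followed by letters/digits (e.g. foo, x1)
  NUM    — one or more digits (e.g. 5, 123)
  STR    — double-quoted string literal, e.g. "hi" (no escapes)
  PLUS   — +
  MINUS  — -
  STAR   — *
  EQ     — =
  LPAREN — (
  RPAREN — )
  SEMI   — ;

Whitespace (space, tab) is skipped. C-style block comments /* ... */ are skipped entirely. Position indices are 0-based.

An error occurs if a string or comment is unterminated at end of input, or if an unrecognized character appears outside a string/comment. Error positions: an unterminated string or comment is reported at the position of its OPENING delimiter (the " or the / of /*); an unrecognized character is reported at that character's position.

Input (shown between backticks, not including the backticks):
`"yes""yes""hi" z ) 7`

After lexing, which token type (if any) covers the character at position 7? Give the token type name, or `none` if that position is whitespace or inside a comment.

Answer: STR

Derivation:
pos=0: enter STRING mode
pos=0: emit STR "yes" (now at pos=5)
pos=5: enter STRING mode
pos=5: emit STR "yes" (now at pos=10)
pos=10: enter STRING mode
pos=10: emit STR "hi" (now at pos=14)
pos=15: emit ID 'z' (now at pos=16)
pos=17: emit RPAREN ')'
pos=19: emit NUM '7' (now at pos=20)
DONE. 6 tokens: [STR, STR, STR, ID, RPAREN, NUM]
Position 7: char is 'e' -> STR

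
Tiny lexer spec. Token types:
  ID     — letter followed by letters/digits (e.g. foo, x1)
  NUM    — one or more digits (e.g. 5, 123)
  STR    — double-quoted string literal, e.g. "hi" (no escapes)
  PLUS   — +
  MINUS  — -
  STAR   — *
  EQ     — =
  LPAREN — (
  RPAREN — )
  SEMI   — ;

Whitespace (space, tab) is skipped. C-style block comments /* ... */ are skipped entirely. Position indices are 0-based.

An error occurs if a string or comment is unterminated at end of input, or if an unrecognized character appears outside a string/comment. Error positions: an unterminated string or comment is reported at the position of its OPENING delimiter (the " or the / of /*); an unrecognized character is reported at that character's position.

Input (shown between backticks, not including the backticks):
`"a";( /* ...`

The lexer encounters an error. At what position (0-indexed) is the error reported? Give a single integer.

Answer: 6

Derivation:
pos=0: enter STRING mode
pos=0: emit STR "a" (now at pos=3)
pos=3: emit SEMI ';'
pos=4: emit LPAREN '('
pos=6: enter COMMENT mode (saw '/*')
pos=6: ERROR — unterminated comment (reached EOF)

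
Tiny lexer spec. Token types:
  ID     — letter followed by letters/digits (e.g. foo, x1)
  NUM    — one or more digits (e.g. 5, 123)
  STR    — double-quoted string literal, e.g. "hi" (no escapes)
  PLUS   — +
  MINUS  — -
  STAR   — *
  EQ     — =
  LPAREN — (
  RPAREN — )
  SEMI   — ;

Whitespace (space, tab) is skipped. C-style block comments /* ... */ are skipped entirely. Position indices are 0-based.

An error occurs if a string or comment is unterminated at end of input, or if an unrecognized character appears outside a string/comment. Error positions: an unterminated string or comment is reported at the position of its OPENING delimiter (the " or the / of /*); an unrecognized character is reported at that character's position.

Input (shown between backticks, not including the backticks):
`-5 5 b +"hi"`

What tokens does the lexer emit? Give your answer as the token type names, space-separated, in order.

pos=0: emit MINUS '-'
pos=1: emit NUM '5' (now at pos=2)
pos=3: emit NUM '5' (now at pos=4)
pos=5: emit ID 'b' (now at pos=6)
pos=7: emit PLUS '+'
pos=8: enter STRING mode
pos=8: emit STR "hi" (now at pos=12)
DONE. 6 tokens: [MINUS, NUM, NUM, ID, PLUS, STR]

Answer: MINUS NUM NUM ID PLUS STR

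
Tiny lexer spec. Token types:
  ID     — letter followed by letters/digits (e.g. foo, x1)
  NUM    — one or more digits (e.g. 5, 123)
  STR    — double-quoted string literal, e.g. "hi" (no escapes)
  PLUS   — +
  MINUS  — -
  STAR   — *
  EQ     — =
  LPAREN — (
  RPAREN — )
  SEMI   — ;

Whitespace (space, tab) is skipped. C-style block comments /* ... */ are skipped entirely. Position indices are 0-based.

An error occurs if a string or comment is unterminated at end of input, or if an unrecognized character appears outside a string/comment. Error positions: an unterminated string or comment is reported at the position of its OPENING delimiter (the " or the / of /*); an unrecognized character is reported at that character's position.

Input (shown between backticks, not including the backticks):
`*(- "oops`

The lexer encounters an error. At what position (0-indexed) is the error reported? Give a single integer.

pos=0: emit STAR '*'
pos=1: emit LPAREN '('
pos=2: emit MINUS '-'
pos=4: enter STRING mode
pos=4: ERROR — unterminated string

Answer: 4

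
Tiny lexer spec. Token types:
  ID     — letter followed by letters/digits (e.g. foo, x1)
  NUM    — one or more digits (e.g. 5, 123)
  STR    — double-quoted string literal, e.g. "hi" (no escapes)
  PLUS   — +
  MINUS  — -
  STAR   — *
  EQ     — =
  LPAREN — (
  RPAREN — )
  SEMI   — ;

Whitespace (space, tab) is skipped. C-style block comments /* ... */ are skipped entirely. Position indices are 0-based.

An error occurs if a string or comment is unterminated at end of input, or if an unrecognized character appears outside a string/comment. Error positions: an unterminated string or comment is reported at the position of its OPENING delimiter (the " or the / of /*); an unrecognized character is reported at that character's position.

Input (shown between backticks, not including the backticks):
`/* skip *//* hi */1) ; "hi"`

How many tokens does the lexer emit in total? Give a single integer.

pos=0: enter COMMENT mode (saw '/*')
exit COMMENT mode (now at pos=10)
pos=10: enter COMMENT mode (saw '/*')
exit COMMENT mode (now at pos=18)
pos=18: emit NUM '1' (now at pos=19)
pos=19: emit RPAREN ')'
pos=21: emit SEMI ';'
pos=23: enter STRING mode
pos=23: emit STR "hi" (now at pos=27)
DONE. 4 tokens: [NUM, RPAREN, SEMI, STR]

Answer: 4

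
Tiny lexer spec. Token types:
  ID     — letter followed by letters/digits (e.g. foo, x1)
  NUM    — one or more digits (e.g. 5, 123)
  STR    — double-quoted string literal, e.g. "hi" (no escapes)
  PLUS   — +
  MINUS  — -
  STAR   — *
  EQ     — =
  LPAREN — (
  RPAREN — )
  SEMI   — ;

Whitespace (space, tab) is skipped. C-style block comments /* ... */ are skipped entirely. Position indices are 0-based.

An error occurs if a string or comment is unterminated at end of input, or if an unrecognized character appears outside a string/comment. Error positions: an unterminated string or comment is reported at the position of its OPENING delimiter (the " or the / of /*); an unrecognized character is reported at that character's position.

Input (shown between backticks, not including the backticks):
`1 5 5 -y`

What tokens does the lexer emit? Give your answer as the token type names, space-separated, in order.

pos=0: emit NUM '1' (now at pos=1)
pos=2: emit NUM '5' (now at pos=3)
pos=4: emit NUM '5' (now at pos=5)
pos=6: emit MINUS '-'
pos=7: emit ID 'y' (now at pos=8)
DONE. 5 tokens: [NUM, NUM, NUM, MINUS, ID]

Answer: NUM NUM NUM MINUS ID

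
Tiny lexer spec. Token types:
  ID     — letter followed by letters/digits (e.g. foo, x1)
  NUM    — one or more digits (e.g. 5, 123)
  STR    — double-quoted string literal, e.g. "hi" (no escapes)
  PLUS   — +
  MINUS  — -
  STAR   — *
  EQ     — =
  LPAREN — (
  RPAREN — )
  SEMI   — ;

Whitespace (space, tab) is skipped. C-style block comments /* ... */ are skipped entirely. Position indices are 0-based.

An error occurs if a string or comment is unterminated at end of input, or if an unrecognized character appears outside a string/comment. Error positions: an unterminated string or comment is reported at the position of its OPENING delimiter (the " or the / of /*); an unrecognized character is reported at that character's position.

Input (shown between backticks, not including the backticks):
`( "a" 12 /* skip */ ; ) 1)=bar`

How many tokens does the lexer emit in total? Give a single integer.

pos=0: emit LPAREN '('
pos=2: enter STRING mode
pos=2: emit STR "a" (now at pos=5)
pos=6: emit NUM '12' (now at pos=8)
pos=9: enter COMMENT mode (saw '/*')
exit COMMENT mode (now at pos=19)
pos=20: emit SEMI ';'
pos=22: emit RPAREN ')'
pos=24: emit NUM '1' (now at pos=25)
pos=25: emit RPAREN ')'
pos=26: emit EQ '='
pos=27: emit ID 'bar' (now at pos=30)
DONE. 9 tokens: [LPAREN, STR, NUM, SEMI, RPAREN, NUM, RPAREN, EQ, ID]

Answer: 9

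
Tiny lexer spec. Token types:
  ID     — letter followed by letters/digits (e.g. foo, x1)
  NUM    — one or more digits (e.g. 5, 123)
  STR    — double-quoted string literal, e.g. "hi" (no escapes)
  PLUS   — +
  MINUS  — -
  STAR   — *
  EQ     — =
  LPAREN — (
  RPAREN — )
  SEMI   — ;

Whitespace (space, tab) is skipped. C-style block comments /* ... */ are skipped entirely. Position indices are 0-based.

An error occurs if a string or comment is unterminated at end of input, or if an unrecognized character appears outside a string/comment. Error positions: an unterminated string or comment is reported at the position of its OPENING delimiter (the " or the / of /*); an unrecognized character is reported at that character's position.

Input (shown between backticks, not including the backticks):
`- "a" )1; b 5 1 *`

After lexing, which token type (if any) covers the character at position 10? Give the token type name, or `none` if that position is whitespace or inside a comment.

Answer: ID

Derivation:
pos=0: emit MINUS '-'
pos=2: enter STRING mode
pos=2: emit STR "a" (now at pos=5)
pos=6: emit RPAREN ')'
pos=7: emit NUM '1' (now at pos=8)
pos=8: emit SEMI ';'
pos=10: emit ID 'b' (now at pos=11)
pos=12: emit NUM '5' (now at pos=13)
pos=14: emit NUM '1' (now at pos=15)
pos=16: emit STAR '*'
DONE. 9 tokens: [MINUS, STR, RPAREN, NUM, SEMI, ID, NUM, NUM, STAR]
Position 10: char is 'b' -> ID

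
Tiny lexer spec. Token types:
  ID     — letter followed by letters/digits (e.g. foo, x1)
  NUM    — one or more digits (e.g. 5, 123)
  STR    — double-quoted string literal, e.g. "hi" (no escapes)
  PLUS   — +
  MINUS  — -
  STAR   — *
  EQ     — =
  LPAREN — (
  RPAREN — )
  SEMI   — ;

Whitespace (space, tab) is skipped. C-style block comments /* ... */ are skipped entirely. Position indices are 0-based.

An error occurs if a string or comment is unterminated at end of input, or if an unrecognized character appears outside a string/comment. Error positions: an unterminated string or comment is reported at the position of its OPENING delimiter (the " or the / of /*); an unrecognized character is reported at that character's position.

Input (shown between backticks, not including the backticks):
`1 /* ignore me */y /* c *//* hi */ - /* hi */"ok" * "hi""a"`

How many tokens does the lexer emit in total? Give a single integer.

pos=0: emit NUM '1' (now at pos=1)
pos=2: enter COMMENT mode (saw '/*')
exit COMMENT mode (now at pos=17)
pos=17: emit ID 'y' (now at pos=18)
pos=19: enter COMMENT mode (saw '/*')
exit COMMENT mode (now at pos=26)
pos=26: enter COMMENT mode (saw '/*')
exit COMMENT mode (now at pos=34)
pos=35: emit MINUS '-'
pos=37: enter COMMENT mode (saw '/*')
exit COMMENT mode (now at pos=45)
pos=45: enter STRING mode
pos=45: emit STR "ok" (now at pos=49)
pos=50: emit STAR '*'
pos=52: enter STRING mode
pos=52: emit STR "hi" (now at pos=56)
pos=56: enter STRING mode
pos=56: emit STR "a" (now at pos=59)
DONE. 7 tokens: [NUM, ID, MINUS, STR, STAR, STR, STR]

Answer: 7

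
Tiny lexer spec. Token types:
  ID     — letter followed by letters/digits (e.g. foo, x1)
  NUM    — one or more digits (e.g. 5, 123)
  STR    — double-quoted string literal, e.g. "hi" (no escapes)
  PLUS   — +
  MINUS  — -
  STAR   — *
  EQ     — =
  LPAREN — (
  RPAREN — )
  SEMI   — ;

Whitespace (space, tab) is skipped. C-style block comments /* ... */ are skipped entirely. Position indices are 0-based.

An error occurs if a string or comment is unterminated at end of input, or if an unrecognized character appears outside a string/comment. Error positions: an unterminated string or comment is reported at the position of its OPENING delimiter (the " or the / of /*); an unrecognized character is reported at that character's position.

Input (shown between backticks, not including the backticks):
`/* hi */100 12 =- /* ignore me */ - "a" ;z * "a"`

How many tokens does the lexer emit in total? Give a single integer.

Answer: 10

Derivation:
pos=0: enter COMMENT mode (saw '/*')
exit COMMENT mode (now at pos=8)
pos=8: emit NUM '100' (now at pos=11)
pos=12: emit NUM '12' (now at pos=14)
pos=15: emit EQ '='
pos=16: emit MINUS '-'
pos=18: enter COMMENT mode (saw '/*')
exit COMMENT mode (now at pos=33)
pos=34: emit MINUS '-'
pos=36: enter STRING mode
pos=36: emit STR "a" (now at pos=39)
pos=40: emit SEMI ';'
pos=41: emit ID 'z' (now at pos=42)
pos=43: emit STAR '*'
pos=45: enter STRING mode
pos=45: emit STR "a" (now at pos=48)
DONE. 10 tokens: [NUM, NUM, EQ, MINUS, MINUS, STR, SEMI, ID, STAR, STR]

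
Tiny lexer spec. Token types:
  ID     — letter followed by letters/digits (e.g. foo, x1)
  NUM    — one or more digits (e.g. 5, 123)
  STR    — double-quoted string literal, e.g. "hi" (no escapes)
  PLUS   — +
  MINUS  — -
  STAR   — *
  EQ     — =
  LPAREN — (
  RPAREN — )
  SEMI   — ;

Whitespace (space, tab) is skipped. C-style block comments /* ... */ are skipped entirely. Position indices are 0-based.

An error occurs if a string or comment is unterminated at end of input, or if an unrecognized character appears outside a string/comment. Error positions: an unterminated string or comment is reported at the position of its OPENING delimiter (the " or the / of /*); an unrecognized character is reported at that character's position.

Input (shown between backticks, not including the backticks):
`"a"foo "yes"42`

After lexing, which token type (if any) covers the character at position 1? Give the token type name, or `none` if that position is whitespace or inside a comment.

pos=0: enter STRING mode
pos=0: emit STR "a" (now at pos=3)
pos=3: emit ID 'foo' (now at pos=6)
pos=7: enter STRING mode
pos=7: emit STR "yes" (now at pos=12)
pos=12: emit NUM '42' (now at pos=14)
DONE. 4 tokens: [STR, ID, STR, NUM]
Position 1: char is 'a' -> STR

Answer: STR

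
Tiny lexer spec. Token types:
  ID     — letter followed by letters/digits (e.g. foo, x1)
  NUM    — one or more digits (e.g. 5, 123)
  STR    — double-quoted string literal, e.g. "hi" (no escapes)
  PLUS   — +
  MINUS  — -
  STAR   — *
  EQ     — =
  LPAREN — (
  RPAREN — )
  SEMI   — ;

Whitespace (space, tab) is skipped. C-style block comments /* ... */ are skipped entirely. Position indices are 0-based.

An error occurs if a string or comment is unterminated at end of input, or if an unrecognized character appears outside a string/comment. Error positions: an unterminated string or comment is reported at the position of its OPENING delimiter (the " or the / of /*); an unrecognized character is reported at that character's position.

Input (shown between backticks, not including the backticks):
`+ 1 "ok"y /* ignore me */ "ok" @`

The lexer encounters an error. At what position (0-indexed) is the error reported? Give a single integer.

pos=0: emit PLUS '+'
pos=2: emit NUM '1' (now at pos=3)
pos=4: enter STRING mode
pos=4: emit STR "ok" (now at pos=8)
pos=8: emit ID 'y' (now at pos=9)
pos=10: enter COMMENT mode (saw '/*')
exit COMMENT mode (now at pos=25)
pos=26: enter STRING mode
pos=26: emit STR "ok" (now at pos=30)
pos=31: ERROR — unrecognized char '@'

Answer: 31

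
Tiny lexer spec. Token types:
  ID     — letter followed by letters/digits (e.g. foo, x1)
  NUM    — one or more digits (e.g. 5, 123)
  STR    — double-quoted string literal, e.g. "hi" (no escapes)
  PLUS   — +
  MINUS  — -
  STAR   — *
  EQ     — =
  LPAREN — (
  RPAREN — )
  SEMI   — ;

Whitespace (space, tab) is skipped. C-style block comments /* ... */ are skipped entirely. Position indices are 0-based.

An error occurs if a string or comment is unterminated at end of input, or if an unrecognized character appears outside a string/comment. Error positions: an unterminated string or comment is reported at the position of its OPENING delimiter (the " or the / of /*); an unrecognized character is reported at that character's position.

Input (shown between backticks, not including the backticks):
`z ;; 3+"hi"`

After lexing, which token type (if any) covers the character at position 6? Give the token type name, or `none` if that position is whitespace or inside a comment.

Answer: PLUS

Derivation:
pos=0: emit ID 'z' (now at pos=1)
pos=2: emit SEMI ';'
pos=3: emit SEMI ';'
pos=5: emit NUM '3' (now at pos=6)
pos=6: emit PLUS '+'
pos=7: enter STRING mode
pos=7: emit STR "hi" (now at pos=11)
DONE. 6 tokens: [ID, SEMI, SEMI, NUM, PLUS, STR]
Position 6: char is '+' -> PLUS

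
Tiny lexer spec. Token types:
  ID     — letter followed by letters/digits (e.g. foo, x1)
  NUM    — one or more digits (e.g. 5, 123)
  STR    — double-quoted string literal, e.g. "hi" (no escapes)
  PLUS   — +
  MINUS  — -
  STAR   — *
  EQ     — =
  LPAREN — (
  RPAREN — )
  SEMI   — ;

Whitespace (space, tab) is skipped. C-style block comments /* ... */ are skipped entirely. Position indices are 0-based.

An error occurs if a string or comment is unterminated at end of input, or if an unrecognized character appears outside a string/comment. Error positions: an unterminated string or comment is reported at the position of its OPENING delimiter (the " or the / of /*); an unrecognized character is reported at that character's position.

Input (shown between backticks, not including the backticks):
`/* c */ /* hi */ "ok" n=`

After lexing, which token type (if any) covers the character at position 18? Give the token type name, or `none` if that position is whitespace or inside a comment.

Answer: STR

Derivation:
pos=0: enter COMMENT mode (saw '/*')
exit COMMENT mode (now at pos=7)
pos=8: enter COMMENT mode (saw '/*')
exit COMMENT mode (now at pos=16)
pos=17: enter STRING mode
pos=17: emit STR "ok" (now at pos=21)
pos=22: emit ID 'n' (now at pos=23)
pos=23: emit EQ '='
DONE. 3 tokens: [STR, ID, EQ]
Position 18: char is 'o' -> STR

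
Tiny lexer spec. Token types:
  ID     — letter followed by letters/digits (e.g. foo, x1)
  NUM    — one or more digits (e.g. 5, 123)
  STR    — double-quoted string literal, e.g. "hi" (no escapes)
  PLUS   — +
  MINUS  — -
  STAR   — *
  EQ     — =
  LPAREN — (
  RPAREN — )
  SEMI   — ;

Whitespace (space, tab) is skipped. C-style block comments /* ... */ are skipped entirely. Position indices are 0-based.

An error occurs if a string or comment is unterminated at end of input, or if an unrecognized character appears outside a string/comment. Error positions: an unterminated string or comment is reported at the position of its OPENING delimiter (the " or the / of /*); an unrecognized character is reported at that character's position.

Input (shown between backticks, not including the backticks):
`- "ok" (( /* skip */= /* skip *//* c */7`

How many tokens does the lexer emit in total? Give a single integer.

pos=0: emit MINUS '-'
pos=2: enter STRING mode
pos=2: emit STR "ok" (now at pos=6)
pos=7: emit LPAREN '('
pos=8: emit LPAREN '('
pos=10: enter COMMENT mode (saw '/*')
exit COMMENT mode (now at pos=20)
pos=20: emit EQ '='
pos=22: enter COMMENT mode (saw '/*')
exit COMMENT mode (now at pos=32)
pos=32: enter COMMENT mode (saw '/*')
exit COMMENT mode (now at pos=39)
pos=39: emit NUM '7' (now at pos=40)
DONE. 6 tokens: [MINUS, STR, LPAREN, LPAREN, EQ, NUM]

Answer: 6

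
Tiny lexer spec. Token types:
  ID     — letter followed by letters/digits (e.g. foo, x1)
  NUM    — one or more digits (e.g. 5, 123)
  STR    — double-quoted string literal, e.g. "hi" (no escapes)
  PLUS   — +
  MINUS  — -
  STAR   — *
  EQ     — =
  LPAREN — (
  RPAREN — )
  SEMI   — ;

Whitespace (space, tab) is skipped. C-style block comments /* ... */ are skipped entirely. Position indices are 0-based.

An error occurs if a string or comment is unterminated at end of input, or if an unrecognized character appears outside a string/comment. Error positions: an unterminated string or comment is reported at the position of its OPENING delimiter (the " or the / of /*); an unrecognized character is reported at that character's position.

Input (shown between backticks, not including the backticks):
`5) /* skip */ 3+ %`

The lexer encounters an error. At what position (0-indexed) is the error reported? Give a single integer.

Answer: 17

Derivation:
pos=0: emit NUM '5' (now at pos=1)
pos=1: emit RPAREN ')'
pos=3: enter COMMENT mode (saw '/*')
exit COMMENT mode (now at pos=13)
pos=14: emit NUM '3' (now at pos=15)
pos=15: emit PLUS '+'
pos=17: ERROR — unrecognized char '%'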